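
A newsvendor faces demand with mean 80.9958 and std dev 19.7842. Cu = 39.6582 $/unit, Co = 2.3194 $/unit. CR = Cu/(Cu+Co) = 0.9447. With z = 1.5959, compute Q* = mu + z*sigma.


CR = Cu/(Cu+Co) = 39.6582/(39.6582+2.3194) = 0.9447
z = 1.5959
Q* = 80.9958 + 1.5959 * 19.7842 = 112.5694

112.5694 units


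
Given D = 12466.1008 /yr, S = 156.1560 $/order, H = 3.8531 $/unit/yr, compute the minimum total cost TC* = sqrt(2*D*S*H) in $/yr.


2*D*S*H = 15001323.8311
TC* = sqrt(15001323.8311) = 3873.1542

3873.1542 $/yr


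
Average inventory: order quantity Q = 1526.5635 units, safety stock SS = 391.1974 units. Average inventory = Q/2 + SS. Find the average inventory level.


Q/2 = 763.2817
Avg = 763.2817 + 391.1974 = 1154.4792

1154.4792 units


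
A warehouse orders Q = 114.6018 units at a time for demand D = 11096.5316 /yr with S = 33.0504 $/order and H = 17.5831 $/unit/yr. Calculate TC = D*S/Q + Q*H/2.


Ordering cost = D*S/Q = 3200.1662
Holding cost = Q*H/2 = 1007.5275
TC = 3200.1662 + 1007.5275 = 4207.6937

4207.6937 $/yr


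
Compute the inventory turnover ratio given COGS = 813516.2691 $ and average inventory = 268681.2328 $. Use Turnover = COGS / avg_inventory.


Turnover = 813516.2691 / 268681.2328 = 3.0278

3.0278


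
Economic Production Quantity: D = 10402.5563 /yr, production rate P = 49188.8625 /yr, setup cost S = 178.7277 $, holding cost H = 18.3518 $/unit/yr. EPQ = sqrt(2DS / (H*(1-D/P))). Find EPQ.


1 - D/P = 1 - 0.2115 = 0.7885
H*(1-D/P) = 14.4707
2DS = 3718449.9232
EPQ = sqrt(256963.6115) = 506.9158

506.9158 units


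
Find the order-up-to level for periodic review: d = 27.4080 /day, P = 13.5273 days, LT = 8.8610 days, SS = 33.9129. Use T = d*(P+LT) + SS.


P + LT = 22.3883
d*(P+LT) = 27.4080 * 22.3883 = 613.6185
T = 613.6185 + 33.9129 = 647.5314

647.5314 units


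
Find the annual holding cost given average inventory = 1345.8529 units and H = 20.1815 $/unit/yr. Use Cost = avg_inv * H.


Cost = 1345.8529 * 20.1815 = 27161.3303

27161.3303 $/yr


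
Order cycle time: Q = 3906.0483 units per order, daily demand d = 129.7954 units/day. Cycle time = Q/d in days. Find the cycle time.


Cycle = 3906.0483 / 129.7954 = 30.0939

30.0939 days


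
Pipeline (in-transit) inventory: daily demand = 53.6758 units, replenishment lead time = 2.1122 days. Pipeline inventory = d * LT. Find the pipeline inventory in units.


Pipeline = 53.6758 * 2.1122 = 113.3740

113.3740 units


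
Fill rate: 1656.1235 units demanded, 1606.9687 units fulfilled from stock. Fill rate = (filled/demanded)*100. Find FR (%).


FR = 1606.9687 / 1656.1235 * 100 = 97.0319

97.0319%


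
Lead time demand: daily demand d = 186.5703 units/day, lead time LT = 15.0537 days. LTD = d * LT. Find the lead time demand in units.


LTD = 186.5703 * 15.0537 = 2808.5733

2808.5733 units


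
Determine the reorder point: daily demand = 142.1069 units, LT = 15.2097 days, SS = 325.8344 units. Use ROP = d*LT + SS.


d*LT = 142.1069 * 15.2097 = 2161.4033
ROP = 2161.4033 + 325.8344 = 2487.2377

2487.2377 units


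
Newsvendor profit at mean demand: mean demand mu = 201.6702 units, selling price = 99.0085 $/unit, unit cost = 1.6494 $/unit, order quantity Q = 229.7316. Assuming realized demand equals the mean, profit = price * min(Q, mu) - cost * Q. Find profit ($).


Sales at mu = min(229.7316, 201.6702) = 201.6702
Revenue = 99.0085 * 201.6702 = 19967.0640
Total cost = 1.6494 * 229.7316 = 378.9193
Profit = 19967.0640 - 378.9193 = 19588.1447

19588.1447 $


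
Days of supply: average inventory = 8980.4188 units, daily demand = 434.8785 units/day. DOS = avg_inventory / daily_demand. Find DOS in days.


DOS = 8980.4188 / 434.8785 = 20.6504

20.6504 days


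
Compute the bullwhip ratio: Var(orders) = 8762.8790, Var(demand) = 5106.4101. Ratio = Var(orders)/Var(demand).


BW = 8762.8790 / 5106.4101 = 1.7161

1.7161


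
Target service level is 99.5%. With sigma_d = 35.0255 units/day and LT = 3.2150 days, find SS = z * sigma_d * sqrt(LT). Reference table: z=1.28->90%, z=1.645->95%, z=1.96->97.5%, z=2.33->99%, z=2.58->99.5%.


From the table, SL = 99.5% corresponds to z = 2.58
sqrt(LT) = sqrt(3.2150) = 1.7930
SS = 2.58 * 35.0255 * 1.7930 = 162.0297

162.0297 units


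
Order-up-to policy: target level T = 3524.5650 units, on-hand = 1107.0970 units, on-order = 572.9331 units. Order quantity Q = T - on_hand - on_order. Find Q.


Inventory position = OH + OO = 1107.0970 + 572.9331 = 1680.0301
Q = 3524.5650 - 1680.0301 = 1844.5349

1844.5349 units


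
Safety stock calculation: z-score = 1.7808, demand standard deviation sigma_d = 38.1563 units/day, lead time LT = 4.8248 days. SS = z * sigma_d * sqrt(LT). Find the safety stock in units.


sqrt(LT) = sqrt(4.8248) = 2.1965
SS = 1.7808 * 38.1563 * 2.1965 = 149.2523

149.2523 units


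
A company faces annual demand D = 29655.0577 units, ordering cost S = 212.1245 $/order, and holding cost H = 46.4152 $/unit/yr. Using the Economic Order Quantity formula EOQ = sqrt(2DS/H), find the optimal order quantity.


2*D*S = 2 * 29655.0577 * 212.1245 = 12581128.5742
2*D*S/H = 271056.2181
EOQ = sqrt(271056.2181) = 520.6306

520.6306 units


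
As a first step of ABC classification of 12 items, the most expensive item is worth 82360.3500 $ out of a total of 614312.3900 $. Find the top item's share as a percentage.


Top item = 82360.3500
Total = 614312.3900
Percentage = 82360.3500 / 614312.3900 * 100 = 13.4069

13.4069%


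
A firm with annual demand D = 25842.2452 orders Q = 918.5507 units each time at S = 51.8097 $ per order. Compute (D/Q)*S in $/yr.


Number of orders = D/Q = 28.1337
Cost = 28.1337 * 51.8097 = 1457.5994

1457.5994 $/yr


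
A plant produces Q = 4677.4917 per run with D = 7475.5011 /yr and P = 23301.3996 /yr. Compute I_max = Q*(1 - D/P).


D/P = 0.3208
1 - D/P = 0.6792
I_max = 4677.4917 * 0.6792 = 3176.8696

3176.8696 units


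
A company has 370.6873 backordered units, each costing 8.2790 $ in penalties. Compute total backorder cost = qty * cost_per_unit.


Total = 370.6873 * 8.2790 = 3068.9202

3068.9202 $


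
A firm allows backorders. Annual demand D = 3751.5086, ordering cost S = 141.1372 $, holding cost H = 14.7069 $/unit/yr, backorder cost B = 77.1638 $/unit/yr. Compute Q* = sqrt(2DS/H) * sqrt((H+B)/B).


sqrt(2DS/H) = 268.3355
sqrt((H+B)/B) = 1.0911
Q* = 268.3355 * 1.0911 = 292.7924

292.7924 units


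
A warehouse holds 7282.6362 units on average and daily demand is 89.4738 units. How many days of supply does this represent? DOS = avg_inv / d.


DOS = 7282.6362 / 89.4738 = 81.3941

81.3941 days


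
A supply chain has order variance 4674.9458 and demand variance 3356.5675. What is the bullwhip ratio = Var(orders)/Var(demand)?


BW = 4674.9458 / 3356.5675 = 1.3928

1.3928


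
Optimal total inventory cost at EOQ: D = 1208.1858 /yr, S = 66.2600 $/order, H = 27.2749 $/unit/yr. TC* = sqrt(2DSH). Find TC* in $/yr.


2*D*S*H = 4366951.0241
TC* = sqrt(4366951.0241) = 2089.7251

2089.7251 $/yr


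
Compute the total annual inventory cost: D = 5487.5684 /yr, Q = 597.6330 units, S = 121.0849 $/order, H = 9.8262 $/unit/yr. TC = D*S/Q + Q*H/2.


Ordering cost = D*S/Q = 1111.8223
Holding cost = Q*H/2 = 2936.2307
TC = 1111.8223 + 2936.2307 = 4048.0529

4048.0529 $/yr


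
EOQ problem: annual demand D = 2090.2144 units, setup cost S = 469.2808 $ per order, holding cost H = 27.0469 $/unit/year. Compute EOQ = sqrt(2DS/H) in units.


2*D*S = 2 * 2090.2144 * 469.2808 = 1961794.9716
2*D*S/H = 72533.0804
EOQ = sqrt(72533.0804) = 269.3197

269.3197 units


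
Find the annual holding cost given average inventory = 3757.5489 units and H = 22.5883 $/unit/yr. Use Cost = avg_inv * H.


Cost = 3757.5489 * 22.5883 = 84876.6418

84876.6418 $/yr


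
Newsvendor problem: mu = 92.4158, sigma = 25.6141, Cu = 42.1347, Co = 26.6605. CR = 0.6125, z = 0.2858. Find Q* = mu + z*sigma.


CR = Cu/(Cu+Co) = 42.1347/(42.1347+26.6605) = 0.6125
z = 0.2858
Q* = 92.4158 + 0.2858 * 25.6141 = 99.7363

99.7363 units


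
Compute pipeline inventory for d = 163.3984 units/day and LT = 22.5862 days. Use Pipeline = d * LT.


Pipeline = 163.3984 * 22.5862 = 3690.5489

3690.5489 units


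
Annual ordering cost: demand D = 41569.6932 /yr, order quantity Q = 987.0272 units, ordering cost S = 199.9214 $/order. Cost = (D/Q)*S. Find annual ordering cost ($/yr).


Number of orders = D/Q = 42.1161
Cost = 42.1161 * 199.9214 = 8419.9010

8419.9010 $/yr


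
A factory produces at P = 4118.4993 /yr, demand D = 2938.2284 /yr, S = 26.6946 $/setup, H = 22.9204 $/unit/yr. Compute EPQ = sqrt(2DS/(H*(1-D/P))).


1 - D/P = 1 - 0.7134 = 0.2866
H*(1-D/P) = 6.5685
2DS = 156869.6637
EPQ = sqrt(23882.1856) = 154.5386

154.5386 units


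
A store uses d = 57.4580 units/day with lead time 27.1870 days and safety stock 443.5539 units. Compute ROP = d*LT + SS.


d*LT = 57.4580 * 27.1870 = 1562.1106
ROP = 1562.1106 + 443.5539 = 2005.6645

2005.6645 units


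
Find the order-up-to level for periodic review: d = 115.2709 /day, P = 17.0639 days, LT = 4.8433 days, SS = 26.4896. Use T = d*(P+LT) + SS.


P + LT = 21.9072
d*(P+LT) = 115.2709 * 21.9072 = 2525.2627
T = 2525.2627 + 26.4896 = 2551.7523

2551.7523 units


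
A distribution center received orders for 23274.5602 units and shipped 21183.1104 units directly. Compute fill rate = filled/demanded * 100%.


FR = 21183.1104 / 23274.5602 * 100 = 91.0140

91.0140%


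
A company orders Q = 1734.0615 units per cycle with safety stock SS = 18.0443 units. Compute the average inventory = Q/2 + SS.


Q/2 = 867.0308
Avg = 867.0308 + 18.0443 = 885.0751

885.0751 units


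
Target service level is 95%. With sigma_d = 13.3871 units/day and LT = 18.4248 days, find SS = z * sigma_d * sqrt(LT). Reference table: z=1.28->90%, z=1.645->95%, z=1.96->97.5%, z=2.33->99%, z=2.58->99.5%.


From the table, SL = 95% corresponds to z = 1.645
sqrt(LT) = sqrt(18.4248) = 4.2924
SS = 1.645 * 13.3871 * 4.2924 = 94.5265

94.5265 units


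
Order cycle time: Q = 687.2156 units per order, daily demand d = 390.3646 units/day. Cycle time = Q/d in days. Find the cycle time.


Cycle = 687.2156 / 390.3646 = 1.7604

1.7604 days


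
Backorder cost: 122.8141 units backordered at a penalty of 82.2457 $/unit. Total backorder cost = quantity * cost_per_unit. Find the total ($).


Total = 122.8141 * 82.2457 = 10100.9316

10100.9316 $


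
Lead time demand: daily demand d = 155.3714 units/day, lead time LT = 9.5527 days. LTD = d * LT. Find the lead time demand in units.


LTD = 155.3714 * 9.5527 = 1484.2164

1484.2164 units


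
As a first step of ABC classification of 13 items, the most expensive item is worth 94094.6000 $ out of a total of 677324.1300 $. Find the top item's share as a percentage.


Top item = 94094.6000
Total = 677324.1300
Percentage = 94094.6000 / 677324.1300 * 100 = 13.8921

13.8921%


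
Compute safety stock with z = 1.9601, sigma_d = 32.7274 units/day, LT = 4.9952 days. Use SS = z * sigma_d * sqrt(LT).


sqrt(LT) = sqrt(4.9952) = 2.2350
SS = 1.9601 * 32.7274 * 2.2350 = 143.3726

143.3726 units


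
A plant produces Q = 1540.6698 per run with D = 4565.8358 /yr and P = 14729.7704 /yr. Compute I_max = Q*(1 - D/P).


D/P = 0.3100
1 - D/P = 0.6900
I_max = 1540.6698 * 0.6900 = 1063.1033

1063.1033 units


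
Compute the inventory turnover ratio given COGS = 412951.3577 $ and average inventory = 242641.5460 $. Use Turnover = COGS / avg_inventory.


Turnover = 412951.3577 / 242641.5460 = 1.7019

1.7019


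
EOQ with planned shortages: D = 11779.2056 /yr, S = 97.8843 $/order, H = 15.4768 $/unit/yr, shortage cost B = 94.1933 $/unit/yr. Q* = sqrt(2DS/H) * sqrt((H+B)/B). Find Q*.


sqrt(2DS/H) = 386.0014
sqrt((H+B)/B) = 1.0790
Q* = 386.0014 * 1.0790 = 416.5077

416.5077 units


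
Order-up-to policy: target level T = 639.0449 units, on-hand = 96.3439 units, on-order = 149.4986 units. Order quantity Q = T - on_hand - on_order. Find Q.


Inventory position = OH + OO = 96.3439 + 149.4986 = 245.8425
Q = 639.0449 - 245.8425 = 393.2024

393.2024 units


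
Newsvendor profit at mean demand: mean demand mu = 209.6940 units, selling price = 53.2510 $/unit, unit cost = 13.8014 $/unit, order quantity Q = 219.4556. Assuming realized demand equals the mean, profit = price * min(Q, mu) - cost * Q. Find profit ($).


Sales at mu = min(219.4556, 209.6940) = 209.6940
Revenue = 53.2510 * 209.6940 = 11166.4152
Total cost = 13.8014 * 219.4556 = 3028.7945
Profit = 11166.4152 - 3028.7945 = 8137.6207

8137.6207 $


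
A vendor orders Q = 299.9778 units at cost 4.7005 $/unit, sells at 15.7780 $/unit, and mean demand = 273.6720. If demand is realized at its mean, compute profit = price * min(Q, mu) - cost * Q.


Sales at mu = min(299.9778, 273.6720) = 273.6720
Revenue = 15.7780 * 273.6720 = 4317.9968
Total cost = 4.7005 * 299.9778 = 1410.0456
Profit = 4317.9968 - 1410.0456 = 2907.9512

2907.9512 $


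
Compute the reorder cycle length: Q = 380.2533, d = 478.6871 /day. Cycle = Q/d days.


Cycle = 380.2533 / 478.6871 = 0.7944

0.7944 days


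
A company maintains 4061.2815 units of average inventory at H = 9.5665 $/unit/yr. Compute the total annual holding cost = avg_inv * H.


Cost = 4061.2815 * 9.5665 = 38852.2495

38852.2495 $/yr


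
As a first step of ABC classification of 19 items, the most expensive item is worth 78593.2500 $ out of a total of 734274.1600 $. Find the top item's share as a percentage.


Top item = 78593.2500
Total = 734274.1600
Percentage = 78593.2500 / 734274.1600 * 100 = 10.7035

10.7035%


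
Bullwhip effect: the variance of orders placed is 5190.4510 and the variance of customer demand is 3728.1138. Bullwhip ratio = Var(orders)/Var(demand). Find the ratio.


BW = 5190.4510 / 3728.1138 = 1.3922

1.3922


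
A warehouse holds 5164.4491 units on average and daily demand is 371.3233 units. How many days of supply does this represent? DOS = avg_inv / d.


DOS = 5164.4491 / 371.3233 = 13.9082

13.9082 days


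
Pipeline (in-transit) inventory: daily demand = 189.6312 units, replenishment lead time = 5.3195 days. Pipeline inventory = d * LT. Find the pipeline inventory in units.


Pipeline = 189.6312 * 5.3195 = 1008.7432

1008.7432 units


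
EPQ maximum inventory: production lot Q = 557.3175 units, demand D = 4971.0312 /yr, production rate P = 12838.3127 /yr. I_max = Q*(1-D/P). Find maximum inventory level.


D/P = 0.3872
1 - D/P = 0.6128
I_max = 557.3175 * 0.6128 = 341.5226

341.5226 units


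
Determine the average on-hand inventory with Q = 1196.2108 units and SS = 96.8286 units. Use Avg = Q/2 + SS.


Q/2 = 598.1054
Avg = 598.1054 + 96.8286 = 694.9340

694.9340 units


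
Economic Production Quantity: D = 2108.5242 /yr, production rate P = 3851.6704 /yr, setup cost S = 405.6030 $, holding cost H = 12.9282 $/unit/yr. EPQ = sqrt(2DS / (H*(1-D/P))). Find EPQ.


1 - D/P = 1 - 0.5474 = 0.4526
H*(1-D/P) = 5.8509
2DS = 1710447.4822
EPQ = sqrt(292339.1532) = 540.6840

540.6840 units


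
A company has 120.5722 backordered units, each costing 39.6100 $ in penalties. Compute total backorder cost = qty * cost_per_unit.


Total = 120.5722 * 39.6100 = 4775.8648

4775.8648 $


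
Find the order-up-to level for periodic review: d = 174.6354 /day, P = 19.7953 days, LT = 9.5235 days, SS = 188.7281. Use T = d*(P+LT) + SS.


P + LT = 29.3188
d*(P+LT) = 174.6354 * 29.3188 = 5120.1004
T = 5120.1004 + 188.7281 = 5308.8285

5308.8285 units


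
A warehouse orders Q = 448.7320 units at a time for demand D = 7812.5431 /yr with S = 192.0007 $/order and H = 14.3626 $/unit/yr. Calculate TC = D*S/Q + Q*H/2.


Ordering cost = D*S/Q = 3342.7831
Holding cost = Q*H/2 = 3222.4791
TC = 3342.7831 + 3222.4791 = 6565.2622

6565.2622 $/yr


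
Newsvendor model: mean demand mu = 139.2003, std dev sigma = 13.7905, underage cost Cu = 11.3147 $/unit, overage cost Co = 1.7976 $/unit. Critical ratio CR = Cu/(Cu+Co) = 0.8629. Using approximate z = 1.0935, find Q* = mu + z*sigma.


CR = Cu/(Cu+Co) = 11.3147/(11.3147+1.7976) = 0.8629
z = 1.0935
Q* = 139.2003 + 1.0935 * 13.7905 = 154.2802

154.2802 units


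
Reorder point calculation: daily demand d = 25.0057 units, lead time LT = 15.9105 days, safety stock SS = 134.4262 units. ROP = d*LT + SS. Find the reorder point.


d*LT = 25.0057 * 15.9105 = 397.8532
ROP = 397.8532 + 134.4262 = 532.2794

532.2794 units


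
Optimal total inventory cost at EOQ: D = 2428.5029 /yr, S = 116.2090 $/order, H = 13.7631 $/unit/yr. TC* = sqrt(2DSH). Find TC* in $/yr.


2*D*S*H = 7768276.0754
TC* = sqrt(7768276.0754) = 2787.1627

2787.1627 $/yr


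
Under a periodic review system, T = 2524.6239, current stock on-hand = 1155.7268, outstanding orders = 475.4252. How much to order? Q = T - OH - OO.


Inventory position = OH + OO = 1155.7268 + 475.4252 = 1631.1520
Q = 2524.6239 - 1631.1520 = 893.4719

893.4719 units


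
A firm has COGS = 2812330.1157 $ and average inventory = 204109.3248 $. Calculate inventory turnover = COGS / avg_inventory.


Turnover = 2812330.1157 / 204109.3248 = 13.7785

13.7785


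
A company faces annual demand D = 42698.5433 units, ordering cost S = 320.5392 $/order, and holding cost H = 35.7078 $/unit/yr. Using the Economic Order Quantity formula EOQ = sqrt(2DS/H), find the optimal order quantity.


2*D*S = 2 * 42698.5433 * 320.5392 = 27373113.8211
2*D*S/H = 766586.3991
EOQ = sqrt(766586.3991) = 875.5492

875.5492 units


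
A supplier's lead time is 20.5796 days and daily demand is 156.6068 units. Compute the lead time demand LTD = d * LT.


LTD = 156.6068 * 20.5796 = 3222.9053

3222.9053 units


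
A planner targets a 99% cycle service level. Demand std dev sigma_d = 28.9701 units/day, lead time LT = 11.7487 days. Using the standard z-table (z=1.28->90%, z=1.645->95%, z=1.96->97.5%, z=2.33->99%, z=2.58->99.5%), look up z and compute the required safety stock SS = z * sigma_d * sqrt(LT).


From the table, SL = 99% corresponds to z = 2.33
sqrt(LT) = sqrt(11.7487) = 3.4276
SS = 2.33 * 28.9701 * 3.4276 = 231.3667

231.3667 units


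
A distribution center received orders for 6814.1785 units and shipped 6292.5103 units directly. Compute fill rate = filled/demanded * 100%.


FR = 6292.5103 / 6814.1785 * 100 = 92.3444

92.3444%


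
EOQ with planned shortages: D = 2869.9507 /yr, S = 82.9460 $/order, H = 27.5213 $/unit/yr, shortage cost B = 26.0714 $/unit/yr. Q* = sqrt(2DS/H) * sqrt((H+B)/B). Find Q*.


sqrt(2DS/H) = 131.5272
sqrt((H+B)/B) = 1.4337
Q* = 131.5272 * 1.4337 = 188.5759

188.5759 units


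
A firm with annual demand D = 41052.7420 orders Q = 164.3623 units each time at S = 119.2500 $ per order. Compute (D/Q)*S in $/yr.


Number of orders = D/Q = 249.7698
Cost = 249.7698 * 119.2500 = 29785.0510

29785.0510 $/yr


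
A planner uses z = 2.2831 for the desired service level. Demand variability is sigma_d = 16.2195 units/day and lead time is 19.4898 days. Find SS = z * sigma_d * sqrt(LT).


sqrt(LT) = sqrt(19.4898) = 4.4147
SS = 2.2831 * 16.2195 * 4.4147 = 163.4805

163.4805 units


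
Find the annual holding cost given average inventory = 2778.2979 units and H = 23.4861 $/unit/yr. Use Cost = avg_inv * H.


Cost = 2778.2979 * 23.4861 = 65251.3823

65251.3823 $/yr


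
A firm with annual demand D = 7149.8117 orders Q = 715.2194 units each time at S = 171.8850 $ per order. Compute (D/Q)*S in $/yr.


Number of orders = D/Q = 9.9967
Cost = 9.9967 * 171.8850 = 1718.2775

1718.2775 $/yr


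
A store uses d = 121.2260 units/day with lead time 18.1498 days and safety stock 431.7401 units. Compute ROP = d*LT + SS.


d*LT = 121.2260 * 18.1498 = 2200.2277
ROP = 2200.2277 + 431.7401 = 2631.9678

2631.9678 units


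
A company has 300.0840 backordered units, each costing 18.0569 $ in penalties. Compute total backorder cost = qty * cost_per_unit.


Total = 300.0840 * 18.0569 = 5418.5868

5418.5868 $


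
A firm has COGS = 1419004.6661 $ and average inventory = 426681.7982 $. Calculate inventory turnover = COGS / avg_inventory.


Turnover = 1419004.6661 / 426681.7982 = 3.3257

3.3257


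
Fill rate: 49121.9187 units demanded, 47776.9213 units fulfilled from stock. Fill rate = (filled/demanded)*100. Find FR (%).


FR = 47776.9213 / 49121.9187 * 100 = 97.2619

97.2619%


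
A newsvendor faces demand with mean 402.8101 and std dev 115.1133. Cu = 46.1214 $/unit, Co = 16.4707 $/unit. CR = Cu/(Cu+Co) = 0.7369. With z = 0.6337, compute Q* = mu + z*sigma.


CR = Cu/(Cu+Co) = 46.1214/(46.1214+16.4707) = 0.7369
z = 0.6337
Q* = 402.8101 + 0.6337 * 115.1133 = 475.7574

475.7574 units


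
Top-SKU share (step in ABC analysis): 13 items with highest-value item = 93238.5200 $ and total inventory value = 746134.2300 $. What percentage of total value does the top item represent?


Top item = 93238.5200
Total = 746134.2300
Percentage = 93238.5200 / 746134.2300 * 100 = 12.4962

12.4962%


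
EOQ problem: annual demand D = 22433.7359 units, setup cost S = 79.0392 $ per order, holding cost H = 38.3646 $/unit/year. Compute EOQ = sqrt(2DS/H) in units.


2*D*S = 2 * 22433.7359 * 79.0392 = 3546289.0771
2*D*S/H = 92436.4929
EOQ = sqrt(92436.4929) = 304.0337

304.0337 units


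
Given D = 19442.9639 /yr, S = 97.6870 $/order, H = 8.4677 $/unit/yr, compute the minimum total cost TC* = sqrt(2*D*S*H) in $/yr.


2*D*S*H = 32165825.4635
TC* = sqrt(32165825.4635) = 5671.4923

5671.4923 $/yr


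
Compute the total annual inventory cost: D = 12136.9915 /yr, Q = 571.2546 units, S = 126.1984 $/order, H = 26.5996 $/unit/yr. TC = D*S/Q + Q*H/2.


Ordering cost = D*S/Q = 2681.2369
Holding cost = Q*H/2 = 7597.5719
TC = 2681.2369 + 7597.5719 = 10278.8088

10278.8088 $/yr


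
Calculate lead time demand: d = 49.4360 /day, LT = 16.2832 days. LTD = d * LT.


LTD = 49.4360 * 16.2832 = 804.9763

804.9763 units


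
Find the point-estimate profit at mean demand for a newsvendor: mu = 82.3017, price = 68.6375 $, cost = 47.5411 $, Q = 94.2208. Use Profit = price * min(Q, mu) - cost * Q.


Sales at mu = min(94.2208, 82.3017) = 82.3017
Revenue = 68.6375 * 82.3017 = 5648.9829
Total cost = 47.5411 * 94.2208 = 4479.3605
Profit = 5648.9829 - 4479.3605 = 1169.6225

1169.6225 $


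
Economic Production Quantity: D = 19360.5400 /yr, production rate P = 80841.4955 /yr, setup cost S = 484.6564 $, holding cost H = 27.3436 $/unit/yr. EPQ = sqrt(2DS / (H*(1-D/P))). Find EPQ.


1 - D/P = 1 - 0.2395 = 0.7605
H*(1-D/P) = 20.7951
2DS = 18766419.2369
EPQ = sqrt(902442.3181) = 949.9696

949.9696 units


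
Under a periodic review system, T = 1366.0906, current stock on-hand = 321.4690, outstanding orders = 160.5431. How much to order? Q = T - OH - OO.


Inventory position = OH + OO = 321.4690 + 160.5431 = 482.0121
Q = 1366.0906 - 482.0121 = 884.0785

884.0785 units


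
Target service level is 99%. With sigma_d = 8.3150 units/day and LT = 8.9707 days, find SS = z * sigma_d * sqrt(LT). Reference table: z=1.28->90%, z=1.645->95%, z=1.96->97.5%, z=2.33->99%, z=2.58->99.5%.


From the table, SL = 99% corresponds to z = 2.33
sqrt(LT) = sqrt(8.9707) = 2.9951
SS = 2.33 * 8.3150 * 2.9951 = 58.0272

58.0272 units


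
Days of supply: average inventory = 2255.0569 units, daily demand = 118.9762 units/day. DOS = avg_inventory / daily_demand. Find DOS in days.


DOS = 2255.0569 / 118.9762 = 18.9538

18.9538 days


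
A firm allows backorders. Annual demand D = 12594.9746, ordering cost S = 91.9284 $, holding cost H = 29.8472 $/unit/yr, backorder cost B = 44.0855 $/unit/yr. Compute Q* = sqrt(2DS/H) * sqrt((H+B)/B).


sqrt(2DS/H) = 278.5394
sqrt((H+B)/B) = 1.2950
Q* = 278.5394 * 1.2950 = 360.7091

360.7091 units


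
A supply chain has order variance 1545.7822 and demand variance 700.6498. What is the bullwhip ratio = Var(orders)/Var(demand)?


BW = 1545.7822 / 700.6498 = 2.2062

2.2062


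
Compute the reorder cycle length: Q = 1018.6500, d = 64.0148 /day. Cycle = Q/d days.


Cycle = 1018.6500 / 64.0148 = 15.9127

15.9127 days


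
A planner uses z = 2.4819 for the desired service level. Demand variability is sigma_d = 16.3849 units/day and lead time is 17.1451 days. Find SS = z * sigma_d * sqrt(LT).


sqrt(LT) = sqrt(17.1451) = 4.1407
SS = 2.4819 * 16.3849 * 4.1407 = 168.3829

168.3829 units


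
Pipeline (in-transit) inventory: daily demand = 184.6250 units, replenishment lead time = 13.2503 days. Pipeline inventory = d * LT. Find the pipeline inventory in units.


Pipeline = 184.6250 * 13.2503 = 2446.3366

2446.3366 units


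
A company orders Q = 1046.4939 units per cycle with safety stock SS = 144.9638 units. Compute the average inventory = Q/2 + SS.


Q/2 = 523.2469
Avg = 523.2469 + 144.9638 = 668.2107

668.2107 units


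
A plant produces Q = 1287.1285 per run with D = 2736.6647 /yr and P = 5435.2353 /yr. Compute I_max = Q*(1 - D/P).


D/P = 0.5035
1 - D/P = 0.4965
I_max = 1287.1285 * 0.4965 = 639.0537

639.0537 units


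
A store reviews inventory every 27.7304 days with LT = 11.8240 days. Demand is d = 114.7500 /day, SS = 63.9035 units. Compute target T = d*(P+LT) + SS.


P + LT = 39.5544
d*(P+LT) = 114.7500 * 39.5544 = 4538.8674
T = 4538.8674 + 63.9035 = 4602.7709

4602.7709 units


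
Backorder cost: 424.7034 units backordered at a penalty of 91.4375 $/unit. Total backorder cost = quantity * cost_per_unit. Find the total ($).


Total = 424.7034 * 91.4375 = 38833.8171

38833.8171 $


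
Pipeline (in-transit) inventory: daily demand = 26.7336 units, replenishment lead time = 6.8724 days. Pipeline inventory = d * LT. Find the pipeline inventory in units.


Pipeline = 26.7336 * 6.8724 = 183.7240

183.7240 units


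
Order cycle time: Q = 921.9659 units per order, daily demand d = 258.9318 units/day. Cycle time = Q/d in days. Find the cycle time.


Cycle = 921.9659 / 258.9318 = 3.5607

3.5607 days


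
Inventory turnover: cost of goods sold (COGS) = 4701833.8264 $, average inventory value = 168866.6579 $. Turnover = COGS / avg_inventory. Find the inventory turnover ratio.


Turnover = 4701833.8264 / 168866.6579 = 27.8435

27.8435


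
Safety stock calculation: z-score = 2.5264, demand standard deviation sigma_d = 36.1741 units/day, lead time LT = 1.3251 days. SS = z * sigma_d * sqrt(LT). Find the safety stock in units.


sqrt(LT) = sqrt(1.3251) = 1.1511
SS = 2.5264 * 36.1741 * 1.1511 = 105.2020

105.2020 units


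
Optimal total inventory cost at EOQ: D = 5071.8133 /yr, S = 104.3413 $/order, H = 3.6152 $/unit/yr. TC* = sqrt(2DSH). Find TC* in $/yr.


2*D*S*H = 3826324.7378
TC* = sqrt(3826324.7378) = 1956.0994

1956.0994 $/yr


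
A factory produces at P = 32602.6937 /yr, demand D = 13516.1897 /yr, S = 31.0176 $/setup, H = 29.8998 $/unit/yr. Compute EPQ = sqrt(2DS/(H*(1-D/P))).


1 - D/P = 1 - 0.4146 = 0.5854
H*(1-D/P) = 17.5042
2DS = 838479.5313
EPQ = sqrt(47901.7388) = 218.8647

218.8647 units


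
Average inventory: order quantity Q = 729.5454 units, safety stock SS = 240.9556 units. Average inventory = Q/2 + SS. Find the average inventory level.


Q/2 = 364.7727
Avg = 364.7727 + 240.9556 = 605.7283

605.7283 units


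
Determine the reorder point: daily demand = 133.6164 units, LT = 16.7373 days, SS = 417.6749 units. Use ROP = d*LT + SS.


d*LT = 133.6164 * 16.7373 = 2236.3778
ROP = 2236.3778 + 417.6749 = 2654.0527

2654.0527 units


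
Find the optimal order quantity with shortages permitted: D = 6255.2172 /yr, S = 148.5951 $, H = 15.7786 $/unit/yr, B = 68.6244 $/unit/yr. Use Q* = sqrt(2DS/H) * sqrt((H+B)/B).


sqrt(2DS/H) = 343.2450
sqrt((H+B)/B) = 1.1090
Q* = 343.2450 * 1.1090 = 380.6658

380.6658 units


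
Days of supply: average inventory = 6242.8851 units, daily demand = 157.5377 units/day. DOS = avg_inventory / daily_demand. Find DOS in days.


DOS = 6242.8851 / 157.5377 = 39.6279

39.6279 days


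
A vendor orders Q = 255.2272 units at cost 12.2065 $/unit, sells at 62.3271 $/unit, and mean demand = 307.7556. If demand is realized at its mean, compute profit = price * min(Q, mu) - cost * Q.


Sales at mu = min(255.2272, 307.7556) = 255.2272
Revenue = 62.3271 * 255.2272 = 15907.5712
Total cost = 12.2065 * 255.2272 = 3115.4308
Profit = 15907.5712 - 3115.4308 = 12792.1404

12792.1404 $


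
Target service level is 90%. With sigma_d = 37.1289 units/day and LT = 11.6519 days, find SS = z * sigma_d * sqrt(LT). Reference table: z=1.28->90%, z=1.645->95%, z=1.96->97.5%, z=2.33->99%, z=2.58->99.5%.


From the table, SL = 90% corresponds to z = 1.28
sqrt(LT) = sqrt(11.6519) = 3.4135
SS = 1.28 * 37.1289 * 3.4135 = 162.2260

162.2260 units


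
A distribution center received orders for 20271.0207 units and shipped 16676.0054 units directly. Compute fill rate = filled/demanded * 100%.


FR = 16676.0054 / 20271.0207 * 100 = 82.2652

82.2652%


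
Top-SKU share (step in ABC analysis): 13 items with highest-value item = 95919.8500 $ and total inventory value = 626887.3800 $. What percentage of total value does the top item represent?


Top item = 95919.8500
Total = 626887.3800
Percentage = 95919.8500 / 626887.3800 * 100 = 15.3010

15.3010%


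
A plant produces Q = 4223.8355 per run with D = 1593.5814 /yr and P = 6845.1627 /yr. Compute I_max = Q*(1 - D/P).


D/P = 0.2328
1 - D/P = 0.7672
I_max = 4223.8355 * 0.7672 = 3240.5096

3240.5096 units


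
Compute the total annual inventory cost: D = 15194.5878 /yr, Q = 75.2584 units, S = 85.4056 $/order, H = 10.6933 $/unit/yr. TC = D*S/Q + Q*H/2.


Ordering cost = D*S/Q = 17243.2963
Holding cost = Q*H/2 = 402.3803
TC = 17243.2963 + 402.3803 = 17645.6766

17645.6766 $/yr


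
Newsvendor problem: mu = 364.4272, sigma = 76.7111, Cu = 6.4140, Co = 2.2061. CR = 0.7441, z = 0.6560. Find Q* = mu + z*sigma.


CR = Cu/(Cu+Co) = 6.4140/(6.4140+2.2061) = 0.7441
z = 0.6560
Q* = 364.4272 + 0.6560 * 76.7111 = 414.7497

414.7497 units


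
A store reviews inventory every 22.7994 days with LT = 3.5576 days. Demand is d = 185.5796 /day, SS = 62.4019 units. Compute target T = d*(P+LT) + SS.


P + LT = 26.3570
d*(P+LT) = 185.5796 * 26.3570 = 4891.3215
T = 4891.3215 + 62.4019 = 4953.7234

4953.7234 units


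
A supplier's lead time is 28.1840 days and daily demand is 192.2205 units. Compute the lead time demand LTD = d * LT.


LTD = 192.2205 * 28.1840 = 5417.5426

5417.5426 units


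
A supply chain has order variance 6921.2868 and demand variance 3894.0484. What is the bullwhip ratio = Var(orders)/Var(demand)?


BW = 6921.2868 / 3894.0484 = 1.7774

1.7774


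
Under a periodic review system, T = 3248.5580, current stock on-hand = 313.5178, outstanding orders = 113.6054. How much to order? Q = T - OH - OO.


Inventory position = OH + OO = 313.5178 + 113.6054 = 427.1232
Q = 3248.5580 - 427.1232 = 2821.4348

2821.4348 units


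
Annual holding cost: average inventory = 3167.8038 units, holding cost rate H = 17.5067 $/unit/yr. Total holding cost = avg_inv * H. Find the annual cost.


Cost = 3167.8038 * 17.5067 = 55457.7908

55457.7908 $/yr


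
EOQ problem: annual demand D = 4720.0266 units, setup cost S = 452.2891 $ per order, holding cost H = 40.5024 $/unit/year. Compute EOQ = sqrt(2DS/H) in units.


2*D*S = 2 * 4720.0266 * 452.2891 = 4269633.1658
2*D*S/H = 105416.7942
EOQ = sqrt(105416.7942) = 324.6795

324.6795 units


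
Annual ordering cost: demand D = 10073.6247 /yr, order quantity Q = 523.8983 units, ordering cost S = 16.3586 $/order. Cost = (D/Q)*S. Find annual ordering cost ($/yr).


Number of orders = D/Q = 19.2282
Cost = 19.2282 * 16.3586 = 314.5465

314.5465 $/yr


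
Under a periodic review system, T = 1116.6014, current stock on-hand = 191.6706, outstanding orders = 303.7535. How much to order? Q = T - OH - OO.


Inventory position = OH + OO = 191.6706 + 303.7535 = 495.4241
Q = 1116.6014 - 495.4241 = 621.1773

621.1773 units


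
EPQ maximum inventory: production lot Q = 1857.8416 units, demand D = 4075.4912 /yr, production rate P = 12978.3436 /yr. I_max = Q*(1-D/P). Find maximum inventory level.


D/P = 0.3140
1 - D/P = 0.6860
I_max = 1857.8416 * 0.6860 = 1274.4376

1274.4376 units


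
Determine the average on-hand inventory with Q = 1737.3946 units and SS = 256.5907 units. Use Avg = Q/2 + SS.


Q/2 = 868.6973
Avg = 868.6973 + 256.5907 = 1125.2880

1125.2880 units


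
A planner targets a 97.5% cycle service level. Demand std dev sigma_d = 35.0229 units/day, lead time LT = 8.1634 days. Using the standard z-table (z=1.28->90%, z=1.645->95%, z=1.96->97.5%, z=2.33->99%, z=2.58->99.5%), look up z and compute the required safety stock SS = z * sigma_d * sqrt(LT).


From the table, SL = 97.5% corresponds to z = 1.96
sqrt(LT) = sqrt(8.1634) = 2.8572
SS = 1.96 * 35.0229 * 2.8572 = 196.1299

196.1299 units


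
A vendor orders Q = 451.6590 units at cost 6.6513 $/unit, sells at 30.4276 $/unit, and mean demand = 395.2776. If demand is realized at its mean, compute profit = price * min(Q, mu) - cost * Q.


Sales at mu = min(451.6590, 395.2776) = 395.2776
Revenue = 30.4276 * 395.2776 = 12027.3487
Total cost = 6.6513 * 451.6590 = 3004.1195
Profit = 12027.3487 - 3004.1195 = 9023.2292

9023.2292 $


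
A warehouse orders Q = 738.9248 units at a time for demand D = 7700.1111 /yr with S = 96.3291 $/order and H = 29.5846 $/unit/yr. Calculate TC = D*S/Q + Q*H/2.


Ordering cost = D*S/Q = 1003.8163
Holding cost = Q*H/2 = 10930.3973
TC = 1003.8163 + 10930.3973 = 11934.2136

11934.2136 $/yr


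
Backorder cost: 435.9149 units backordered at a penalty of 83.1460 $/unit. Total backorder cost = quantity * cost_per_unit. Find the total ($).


Total = 435.9149 * 83.1460 = 36244.5803

36244.5803 $


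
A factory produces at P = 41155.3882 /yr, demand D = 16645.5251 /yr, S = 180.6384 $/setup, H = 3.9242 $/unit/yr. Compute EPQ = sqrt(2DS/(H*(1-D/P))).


1 - D/P = 1 - 0.4045 = 0.5955
H*(1-D/P) = 2.3370
2DS = 6013642.0424
EPQ = sqrt(2573192.3825) = 1604.1173

1604.1173 units


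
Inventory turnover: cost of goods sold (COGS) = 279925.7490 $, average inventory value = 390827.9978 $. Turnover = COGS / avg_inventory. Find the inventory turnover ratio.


Turnover = 279925.7490 / 390827.9978 = 0.7162

0.7162


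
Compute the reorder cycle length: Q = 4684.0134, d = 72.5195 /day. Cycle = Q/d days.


Cycle = 4684.0134 / 72.5195 = 64.5897

64.5897 days


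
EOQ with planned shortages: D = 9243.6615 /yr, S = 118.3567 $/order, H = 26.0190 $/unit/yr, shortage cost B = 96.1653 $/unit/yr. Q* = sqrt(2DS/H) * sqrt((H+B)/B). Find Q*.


sqrt(2DS/H) = 289.9934
sqrt((H+B)/B) = 1.1272
Q* = 289.9934 * 1.1272 = 326.8787

326.8787 units


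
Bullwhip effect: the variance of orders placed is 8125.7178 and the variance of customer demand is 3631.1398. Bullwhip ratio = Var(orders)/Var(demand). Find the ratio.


BW = 8125.7178 / 3631.1398 = 2.2378

2.2378


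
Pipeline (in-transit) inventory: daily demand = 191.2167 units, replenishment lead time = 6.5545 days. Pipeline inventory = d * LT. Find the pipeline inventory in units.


Pipeline = 191.2167 * 6.5545 = 1253.3299

1253.3299 units


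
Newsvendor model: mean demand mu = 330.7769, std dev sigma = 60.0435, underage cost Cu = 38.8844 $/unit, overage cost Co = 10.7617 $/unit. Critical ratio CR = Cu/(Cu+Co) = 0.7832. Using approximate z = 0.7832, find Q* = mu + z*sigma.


CR = Cu/(Cu+Co) = 38.8844/(38.8844+10.7617) = 0.7832
z = 0.7832
Q* = 330.7769 + 0.7832 * 60.0435 = 377.8030

377.8030 units


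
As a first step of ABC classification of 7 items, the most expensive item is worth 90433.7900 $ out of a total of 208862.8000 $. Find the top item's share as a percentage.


Top item = 90433.7900
Total = 208862.8000
Percentage = 90433.7900 / 208862.8000 * 100 = 43.2982

43.2982%


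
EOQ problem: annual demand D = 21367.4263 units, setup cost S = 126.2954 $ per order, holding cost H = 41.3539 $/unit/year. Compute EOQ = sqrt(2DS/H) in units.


2*D*S = 2 * 21367.4263 * 126.2954 = 5397215.3031
2*D*S/H = 130512.8489
EOQ = sqrt(130512.8489) = 361.2656

361.2656 units


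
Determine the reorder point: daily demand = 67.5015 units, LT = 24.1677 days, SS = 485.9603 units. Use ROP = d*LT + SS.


d*LT = 67.5015 * 24.1677 = 1631.3560
ROP = 1631.3560 + 485.9603 = 2117.3163

2117.3163 units


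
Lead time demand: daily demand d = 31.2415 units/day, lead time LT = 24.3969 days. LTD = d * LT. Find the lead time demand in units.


LTD = 31.2415 * 24.3969 = 762.1958

762.1958 units


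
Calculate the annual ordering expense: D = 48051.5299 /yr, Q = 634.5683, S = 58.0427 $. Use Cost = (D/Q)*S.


Number of orders = D/Q = 75.7232
Cost = 75.7232 * 58.0427 = 4395.1778

4395.1778 $/yr


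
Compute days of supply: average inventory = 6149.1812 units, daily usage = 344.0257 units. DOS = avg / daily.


DOS = 6149.1812 / 344.0257 = 17.8742

17.8742 days


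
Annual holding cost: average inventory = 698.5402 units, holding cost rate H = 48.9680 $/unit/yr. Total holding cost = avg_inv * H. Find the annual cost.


Cost = 698.5402 * 48.9680 = 34206.1165

34206.1165 $/yr


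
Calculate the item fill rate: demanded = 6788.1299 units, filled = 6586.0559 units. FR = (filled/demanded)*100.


FR = 6586.0559 / 6788.1299 * 100 = 97.0231

97.0231%


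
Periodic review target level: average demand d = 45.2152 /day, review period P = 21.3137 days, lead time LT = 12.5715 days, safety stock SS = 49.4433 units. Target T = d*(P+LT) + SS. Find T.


P + LT = 33.8852
d*(P+LT) = 45.2152 * 33.8852 = 1532.1261
T = 1532.1261 + 49.4433 = 1581.5694

1581.5694 units


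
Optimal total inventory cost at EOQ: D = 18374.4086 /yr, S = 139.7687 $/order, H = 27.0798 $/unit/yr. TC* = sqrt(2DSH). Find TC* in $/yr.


2*D*S*H = 139090908.4633
TC* = sqrt(139090908.4633) = 11793.6809

11793.6809 $/yr


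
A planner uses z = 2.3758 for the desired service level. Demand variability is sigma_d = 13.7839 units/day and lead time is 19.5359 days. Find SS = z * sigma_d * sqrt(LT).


sqrt(LT) = sqrt(19.5359) = 4.4199
SS = 2.3758 * 13.7839 * 4.4199 = 144.7434

144.7434 units


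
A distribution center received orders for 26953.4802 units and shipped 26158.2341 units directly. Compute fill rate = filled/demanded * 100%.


FR = 26158.2341 / 26953.4802 * 100 = 97.0496

97.0496%


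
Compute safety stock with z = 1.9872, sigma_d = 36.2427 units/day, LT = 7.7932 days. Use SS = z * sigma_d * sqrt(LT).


sqrt(LT) = sqrt(7.7932) = 2.7916
SS = 1.9872 * 36.2427 * 2.7916 = 201.0574

201.0574 units


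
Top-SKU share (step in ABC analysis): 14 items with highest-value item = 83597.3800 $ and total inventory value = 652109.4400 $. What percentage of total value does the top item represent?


Top item = 83597.3800
Total = 652109.4400
Percentage = 83597.3800 / 652109.4400 * 100 = 12.8195

12.8195%


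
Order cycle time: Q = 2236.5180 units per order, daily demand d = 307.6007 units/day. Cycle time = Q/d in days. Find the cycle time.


Cycle = 2236.5180 / 307.6007 = 7.2708

7.2708 days


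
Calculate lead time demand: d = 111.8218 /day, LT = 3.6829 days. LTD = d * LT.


LTD = 111.8218 * 3.6829 = 411.8285

411.8285 units


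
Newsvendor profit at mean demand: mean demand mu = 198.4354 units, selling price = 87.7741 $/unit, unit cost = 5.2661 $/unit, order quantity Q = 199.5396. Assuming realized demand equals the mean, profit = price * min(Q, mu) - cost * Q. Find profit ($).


Sales at mu = min(199.5396, 198.4354) = 198.4354
Revenue = 87.7741 * 198.4354 = 17417.4886
Total cost = 5.2661 * 199.5396 = 1050.7955
Profit = 17417.4886 - 1050.7955 = 16366.6932

16366.6932 $


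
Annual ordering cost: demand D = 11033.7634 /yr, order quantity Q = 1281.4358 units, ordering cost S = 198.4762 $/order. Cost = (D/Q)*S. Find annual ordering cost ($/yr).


Number of orders = D/Q = 8.6105
Cost = 8.6105 * 198.4762 = 1708.9732

1708.9732 $/yr
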